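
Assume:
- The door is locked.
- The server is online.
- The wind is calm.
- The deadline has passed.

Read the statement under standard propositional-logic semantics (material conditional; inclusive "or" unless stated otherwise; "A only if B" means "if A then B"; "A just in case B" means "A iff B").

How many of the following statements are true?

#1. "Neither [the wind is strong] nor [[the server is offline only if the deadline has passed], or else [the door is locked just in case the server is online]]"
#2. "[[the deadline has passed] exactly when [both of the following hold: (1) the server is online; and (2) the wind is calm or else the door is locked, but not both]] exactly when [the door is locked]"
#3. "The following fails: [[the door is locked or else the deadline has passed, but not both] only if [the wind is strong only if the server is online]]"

0

Let R = "the wind is strong" (F), U = "the server is online" (T), D = "the deadline has passed" (T), W = "the door is locked" (T).

#1: Parsed as R ↓ ((¬U → D) ∨ (W ↔ U))

¬U = ¬T = F
¬U → D = F → T = T
W ↔ U = T ↔ T = T
(¬U → D) ∨ (W ↔ U) = T ∨ T = T
R ↓ ((¬U → D) ∨ (W ↔ U)) = F ↓ T = F
Thus #1 is false.

#2: Parsed as (D ↔ (U ∧ (¬R ⊕ W))) ↔ W

¬R = ¬F = T
¬R ⊕ W = T ⊕ T = F
U ∧ (¬R ⊕ W) = T ∧ F = F
D ↔ (U ∧ (¬R ⊕ W)) = T ↔ F = F
(D ↔ (U ∧ (¬R ⊕ W))) ↔ W = F ↔ T = F
Thus #2 is false.

#3: Parsed as ¬((W ⊕ D) → (R → U))

W ⊕ D = T ⊕ T = F
R → U = F → T = T
(W ⊕ D) → (R → U) = F → T = T
¬((W ⊕ D) → (R → U)) = ¬T = F
Hence #3 is false.

Count: 0.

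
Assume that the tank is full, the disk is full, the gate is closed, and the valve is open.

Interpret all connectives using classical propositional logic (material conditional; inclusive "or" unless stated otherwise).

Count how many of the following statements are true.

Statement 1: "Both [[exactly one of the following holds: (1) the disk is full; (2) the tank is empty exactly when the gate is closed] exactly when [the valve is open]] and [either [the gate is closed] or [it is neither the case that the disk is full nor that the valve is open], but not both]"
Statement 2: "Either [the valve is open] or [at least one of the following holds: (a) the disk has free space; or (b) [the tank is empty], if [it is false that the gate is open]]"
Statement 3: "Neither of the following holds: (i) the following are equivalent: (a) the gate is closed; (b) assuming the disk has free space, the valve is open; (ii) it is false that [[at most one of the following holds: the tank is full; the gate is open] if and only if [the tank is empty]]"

Let Q = "the disk is full" (T), P = "the tank is full" (T), R = "the gate is open" (F), S = "the valve is open" (T).

Statement 1: Formalization: ((Q ⊕ (¬P ↔ ¬R)) ↔ S) ∧ (¬R ⊕ (Q ↓ S))

¬P = ¬T = F
¬R = ¬F = T
¬P ↔ ¬R = F ↔ T = F
Q ⊕ (¬P ↔ ¬R) = T ⊕ F = T
(Q ⊕ (¬P ↔ ¬R)) ↔ S = T ↔ T = T
¬R = ¬F = T
Q ↓ S = T ↓ T = F
¬R ⊕ (Q ↓ S) = T ⊕ F = T
((Q ⊕ (¬P ↔ ¬R)) ↔ S) ∧ (¬R ⊕ (Q ↓ S)) = T ∧ T = T
So Statement 1 is true.

Statement 2: Parsed as S ∨ (¬Q ∨ (¬R → ¬P))

¬Q = ¬T = F
¬R = ¬F = T
¬P = ¬T = F
¬R → ¬P = T → F = F
¬Q ∨ (¬R → ¬P) = F ∨ F = F
S ∨ (¬Q ∨ (¬R → ¬P)) = T ∨ F = T
Hence Statement 2 is true.

Statement 3: In symbols: (¬R ↔ (¬Q → S)) ↓ ¬((P ↑ R) ↔ ¬P)

¬R = ¬F = T
¬Q = ¬T = F
¬Q → S = F → T = T
¬R ↔ (¬Q → S) = T ↔ T = T
P ↑ R = T ↑ F = T
¬P = ¬T = F
(P ↑ R) ↔ ¬P = T ↔ F = F
¬((P ↑ R) ↔ ¬P) = ¬F = T
(¬R ↔ (¬Q → S)) ↓ ¬((P ↑ R) ↔ ¬P) = T ↓ T = F
Thus Statement 3 is false.

Count: 2.

2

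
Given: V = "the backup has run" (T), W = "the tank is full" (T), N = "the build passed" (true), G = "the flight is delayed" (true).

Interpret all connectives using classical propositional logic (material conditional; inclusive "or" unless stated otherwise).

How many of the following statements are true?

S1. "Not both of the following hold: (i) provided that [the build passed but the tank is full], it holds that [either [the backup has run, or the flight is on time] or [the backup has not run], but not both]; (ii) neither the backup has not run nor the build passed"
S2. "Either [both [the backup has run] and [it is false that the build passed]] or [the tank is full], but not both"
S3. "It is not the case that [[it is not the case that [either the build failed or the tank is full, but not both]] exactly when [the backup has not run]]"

2

S1: In symbols: ((N & W) -> ((V | ~G) xor ~V)) nand (~V nor N)

N & W = T & T = T
~G = ~T = F
V | ~G = T | F = T
~V = ~T = F
(V | ~G) xor ~V = T xor F = T
(N & W) -> ((V | ~G) xor ~V) = T -> T = T
~V = ~T = F
~V nor N = F nor T = F
((N & W) -> ((V | ~G) xor ~V)) nand (~V nor N) = T nand F = T
So S1 is true.

S2: Formalization: (V & ~N) xor W

~N = ~T = F
V & ~N = T & F = F
(V & ~N) xor W = F xor T = T
So S2 is true.

S3: In symbols: ~(~(~N xor W) <-> ~V)

~N = ~T = F
~N xor W = F xor T = T
~(~N xor W) = ~T = F
~V = ~T = F
~(~N xor W) <-> ~V = F <-> F = T
~(~(~N xor W) <-> ~V) = ~T = F
Thus S3 is false.

2 of the 3 statements are true.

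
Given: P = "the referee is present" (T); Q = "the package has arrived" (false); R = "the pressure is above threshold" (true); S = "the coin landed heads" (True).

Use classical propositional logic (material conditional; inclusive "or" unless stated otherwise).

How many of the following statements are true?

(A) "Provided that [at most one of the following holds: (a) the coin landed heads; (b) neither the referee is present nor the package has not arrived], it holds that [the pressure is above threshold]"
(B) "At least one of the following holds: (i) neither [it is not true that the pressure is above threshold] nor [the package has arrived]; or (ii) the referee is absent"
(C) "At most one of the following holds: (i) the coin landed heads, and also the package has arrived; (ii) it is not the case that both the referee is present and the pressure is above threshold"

(A): Parsed as (S nand (P nor ~Q)) -> R

~Q = ~F = T
P nor ~Q = T nor T = F
S nand (P nor ~Q) = T nand F = T
(S nand (P nor ~Q)) -> R = T -> T = T
Hence (A) is true.

(B): Parsed as (~R nor Q) | ~P

~R = ~T = F
~R nor Q = F nor F = T
~P = ~T = F
(~R nor Q) | ~P = T | F = T
So (B) is true.

(C): In symbols: (S & Q) nand (P nand R)

S & Q = T & F = F
P nand R = T nand T = F
(S & Q) nand (P nand R) = F nand F = T
Thus (C) is true.

True statements: 3 ((A), (B), (C)).

3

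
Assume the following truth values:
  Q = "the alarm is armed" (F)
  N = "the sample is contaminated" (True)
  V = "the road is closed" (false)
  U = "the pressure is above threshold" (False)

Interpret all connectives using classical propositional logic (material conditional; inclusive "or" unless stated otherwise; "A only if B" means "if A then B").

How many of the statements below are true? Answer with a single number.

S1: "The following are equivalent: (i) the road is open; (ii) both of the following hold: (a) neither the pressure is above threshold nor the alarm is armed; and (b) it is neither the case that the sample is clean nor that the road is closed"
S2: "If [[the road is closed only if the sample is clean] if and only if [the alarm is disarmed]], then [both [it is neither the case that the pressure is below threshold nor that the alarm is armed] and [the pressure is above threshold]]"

1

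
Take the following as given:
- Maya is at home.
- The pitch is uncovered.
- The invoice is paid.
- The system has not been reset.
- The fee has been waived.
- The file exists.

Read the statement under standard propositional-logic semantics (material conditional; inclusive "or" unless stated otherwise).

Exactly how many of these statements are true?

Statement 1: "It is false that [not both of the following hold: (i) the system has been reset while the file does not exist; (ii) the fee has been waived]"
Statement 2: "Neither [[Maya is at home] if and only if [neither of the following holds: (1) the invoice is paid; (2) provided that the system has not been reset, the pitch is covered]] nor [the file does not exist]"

Let S = "the system has been reset" (False), V = "the file exists" (True), U = "the fee has been waived" (True), P = "Maya is at home" (True), R = "the invoice is paid" (True), Q = "the pitch is covered" (False).

Statement 1: Parsed as not ((S and not V) nand U)

not V = not True = False
S and not V = False and False = False
(S and not V) nand U = False nand True = True
not ((S and not V) nand U) = not True = False
Hence Statement 1 is false.

Statement 2: Parsed as (P iff (R nor (not S -> Q))) nor not V

not S = not False = True
not S -> Q = True -> False = False
R nor (not S -> Q) = True nor False = False
P iff (R nor (not S -> Q)) = True iff False = False
not V = not True = False
(P iff (R nor (not S -> Q))) nor not V = False nor False = True
Thus Statement 2 is true.

1 of the 2 statements is true (Statement 2).

1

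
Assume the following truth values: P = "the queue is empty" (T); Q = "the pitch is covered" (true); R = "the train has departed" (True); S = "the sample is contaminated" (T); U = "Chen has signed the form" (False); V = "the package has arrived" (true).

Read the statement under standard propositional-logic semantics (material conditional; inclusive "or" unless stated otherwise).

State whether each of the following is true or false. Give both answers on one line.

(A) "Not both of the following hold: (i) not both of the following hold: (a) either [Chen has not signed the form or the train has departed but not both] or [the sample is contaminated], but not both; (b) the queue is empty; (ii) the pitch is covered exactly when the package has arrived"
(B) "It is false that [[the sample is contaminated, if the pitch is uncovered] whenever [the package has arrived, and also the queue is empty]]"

(A): Parsed as (((~U xor R) xor S) nand P) nand (Q <-> V)

~U = ~F = T
~U xor R = T xor T = F
(~U xor R) xor S = F xor T = T
((~U xor R) xor S) nand P = T nand T = F
Q <-> V = T <-> T = T
(((~U xor R) xor S) nand P) nand (Q <-> V) = F nand T = T
Thus (A) is true.

(B): Parsed as ~((V & P) -> (~Q -> S))

V & P = T & T = T
~Q = ~T = F
~Q -> S = F -> T = T
(V & P) -> (~Q -> S) = T -> T = T
~((V & P) -> (~Q -> S)) = ~T = F
So (B) is false.

(A) T; (B) F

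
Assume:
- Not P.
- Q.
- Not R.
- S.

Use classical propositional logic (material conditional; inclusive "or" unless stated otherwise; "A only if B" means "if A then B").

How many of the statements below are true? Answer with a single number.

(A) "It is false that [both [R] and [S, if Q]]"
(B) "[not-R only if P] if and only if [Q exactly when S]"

(A): Parsed as ¬(R ∧ (Q → S))

Q → S = T → T = T
R ∧ (Q → S) = F ∧ T = F
¬(R ∧ (Q → S)) = ¬F = T
So (A) is true.

(B): Parsed as (¬R → P) ↔ (Q ↔ S)

¬R = ¬F = T
¬R → P = T → F = F
Q ↔ S = T ↔ T = T
(¬R → P) ↔ (Q ↔ S) = F ↔ T = F
Thus (B) is false.

Count: 1.

1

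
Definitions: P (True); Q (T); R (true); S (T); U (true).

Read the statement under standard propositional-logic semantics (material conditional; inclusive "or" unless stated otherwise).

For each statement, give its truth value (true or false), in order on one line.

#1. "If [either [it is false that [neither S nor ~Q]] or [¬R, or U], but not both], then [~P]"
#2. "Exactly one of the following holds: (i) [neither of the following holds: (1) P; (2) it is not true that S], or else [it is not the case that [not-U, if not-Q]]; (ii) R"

#1 True, #2 True

#1: Formalization: (~(S nor ~Q) xor (~R | U)) -> ~P

~Q = ~T = F
S nor ~Q = T nor F = F
~(S nor ~Q) = ~F = T
~R = ~T = F
~R | U = F | T = T
~(S nor ~Q) xor (~R | U) = T xor T = F
~P = ~T = F
(~(S nor ~Q) xor (~R | U)) -> ~P = F -> F = T
So #1 is true.

#2: Parsed as ((P nor ~S) | ~(~Q -> ~U)) xor R

~S = ~T = F
P nor ~S = T nor F = F
~Q = ~T = F
~U = ~T = F
~Q -> ~U = F -> F = T
~(~Q -> ~U) = ~T = F
(P nor ~S) | ~(~Q -> ~U) = F | F = F
((P nor ~S) | ~(~Q -> ~U)) xor R = F xor T = T
So #2 is true.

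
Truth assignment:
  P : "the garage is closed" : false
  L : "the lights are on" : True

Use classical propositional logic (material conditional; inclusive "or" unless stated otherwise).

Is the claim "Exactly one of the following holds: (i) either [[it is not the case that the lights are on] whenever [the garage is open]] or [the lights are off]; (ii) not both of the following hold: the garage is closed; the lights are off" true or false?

The statement is true.

Values: P=F, L=T.
Parsed as ((~P -> ~L) | ~L) xor (P nand ~L)

~P = ~F = T
~L = ~T = F
~P -> ~L = T -> F = F
~L = ~T = F
(~P -> ~L) | ~L = F | F = F
~L = ~T = F
P nand ~L = F nand F = T
((~P -> ~L) | ~L) xor (P nand ~L) = F xor T = T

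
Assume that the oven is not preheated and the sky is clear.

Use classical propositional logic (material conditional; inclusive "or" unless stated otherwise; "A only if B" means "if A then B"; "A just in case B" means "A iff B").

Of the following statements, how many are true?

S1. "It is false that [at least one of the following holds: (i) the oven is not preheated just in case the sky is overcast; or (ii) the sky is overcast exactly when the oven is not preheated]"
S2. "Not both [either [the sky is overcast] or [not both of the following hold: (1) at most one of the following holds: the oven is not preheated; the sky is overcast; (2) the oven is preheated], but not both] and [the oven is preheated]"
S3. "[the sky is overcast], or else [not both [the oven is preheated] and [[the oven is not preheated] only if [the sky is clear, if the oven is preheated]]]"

3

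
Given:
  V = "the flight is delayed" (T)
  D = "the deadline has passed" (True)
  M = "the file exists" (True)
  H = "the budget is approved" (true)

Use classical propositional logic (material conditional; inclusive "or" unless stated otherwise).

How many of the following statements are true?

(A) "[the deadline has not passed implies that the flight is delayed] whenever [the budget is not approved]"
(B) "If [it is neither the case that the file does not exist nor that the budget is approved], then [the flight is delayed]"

(A): In symbols: ~H -> (~D -> V)

~H = ~T = F
~D = ~T = F
~D -> V = F -> T = T
~H -> (~D -> V) = F -> T = T
Thus (A) is true.

(B): In symbols: (~M nor H) -> V

~M = ~T = F
~M nor H = F nor T = F
(~M nor H) -> V = F -> T = T
Hence (B) is true.

True statements: 2 ((A), (B)).

2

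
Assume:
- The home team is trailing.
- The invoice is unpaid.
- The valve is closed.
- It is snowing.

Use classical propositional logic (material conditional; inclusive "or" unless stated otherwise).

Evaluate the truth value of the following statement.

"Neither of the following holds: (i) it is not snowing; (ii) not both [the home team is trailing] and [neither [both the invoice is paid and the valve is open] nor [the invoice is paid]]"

true

Let S = "it is snowing" (True), P = "the home team is leading" (False), Q = "the invoice is paid" (False), R = "the valve is open" (False).
Parsed as not S nor (not P nand ((Q and R) nor Q))

not S = not True = False
not P = not False = True
Q and R = False and False = False
(Q and R) nor Q = False nor False = True
not P nand ((Q and R) nor Q) = True nand True = False
not S nor (not P nand ((Q and R) nor Q)) = False nor False = True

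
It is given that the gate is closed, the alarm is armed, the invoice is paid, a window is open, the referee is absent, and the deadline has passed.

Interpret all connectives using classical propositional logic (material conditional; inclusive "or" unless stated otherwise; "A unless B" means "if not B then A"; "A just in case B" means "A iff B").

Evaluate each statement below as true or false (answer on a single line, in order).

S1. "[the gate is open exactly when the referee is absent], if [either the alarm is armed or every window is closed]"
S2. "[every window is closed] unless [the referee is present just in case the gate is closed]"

Let N = "the alarm is armed" (True), L = "a window is open" (True), H = "the gate is open" (False), U = "the referee is present" (False).

S1: Parsed as (N or not L) -> (H iff not U)

not L = not True = False
N or not L = True or False = True
not U = not False = True
H iff not U = False iff True = False
(N or not L) -> (H iff not U) = True -> False = False
Hence S1 is false.

S2: In symbols: not L or (U iff not H)

not L = not True = False
not H = not False = True
U iff not H = False iff True = False
not L or (U iff not H) = False or False = False
Hence S2 is false.

S1 F / S2 F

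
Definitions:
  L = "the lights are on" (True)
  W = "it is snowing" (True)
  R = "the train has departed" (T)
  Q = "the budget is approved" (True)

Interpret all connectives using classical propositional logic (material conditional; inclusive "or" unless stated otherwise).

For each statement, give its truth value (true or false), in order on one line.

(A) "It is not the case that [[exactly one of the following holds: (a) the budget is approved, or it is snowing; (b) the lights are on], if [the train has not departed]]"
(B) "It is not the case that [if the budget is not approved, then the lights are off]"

(A): Formalization: ¬(¬R → ((Q ∨ W) ⊕ L))

¬R = ¬T = F
Q ∨ W = T ∨ T = T
(Q ∨ W) ⊕ L = T ⊕ T = F
¬R → ((Q ∨ W) ⊕ L) = F → F = T
¬(¬R → ((Q ∨ W) ⊕ L)) = ¬T = F
Thus (A) is false.

(B): Formalization: ¬(¬Q → ¬L)

¬Q = ¬T = F
¬L = ¬T = F
¬Q → ¬L = F → F = T
¬(¬Q → ¬L) = ¬T = F
Hence (B) is false.

(A) F; (B) F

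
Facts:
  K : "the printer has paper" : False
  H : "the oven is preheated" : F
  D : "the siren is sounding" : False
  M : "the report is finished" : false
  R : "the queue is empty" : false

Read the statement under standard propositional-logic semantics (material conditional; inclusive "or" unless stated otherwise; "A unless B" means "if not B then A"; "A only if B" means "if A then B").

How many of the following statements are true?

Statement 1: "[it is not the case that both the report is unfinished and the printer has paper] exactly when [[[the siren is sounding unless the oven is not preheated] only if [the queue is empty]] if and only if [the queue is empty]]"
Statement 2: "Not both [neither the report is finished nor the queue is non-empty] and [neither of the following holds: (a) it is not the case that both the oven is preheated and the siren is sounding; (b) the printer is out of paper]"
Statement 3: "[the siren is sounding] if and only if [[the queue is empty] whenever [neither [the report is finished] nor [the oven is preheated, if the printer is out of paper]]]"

3

Statement 1: This is (~M nand K) <-> (((D | ~H) -> R) <-> R).

~M = ~F = T
~M nand K = T nand F = T
~H = ~F = T
D | ~H = F | T = T
(D | ~H) -> R = T -> F = F
((D | ~H) -> R) <-> R = F <-> F = T
(~M nand K) <-> (((D | ~H) -> R) <-> R) = T <-> T = T
Hence Statement 1 is true.

Statement 2: In symbols: (M nor ~R) nand ((H nand D) nor ~K)

~R = ~F = T
M nor ~R = F nor T = F
H nand D = F nand F = T
~K = ~F = T
(H nand D) nor ~K = T nor T = F
(M nor ~R) nand ((H nand D) nor ~K) = F nand F = T
Hence Statement 2 is true.

Statement 3: Formalization: D <-> ((M nor (~K -> H)) -> R)

~K = ~F = T
~K -> H = T -> F = F
M nor (~K -> H) = F nor F = T
(M nor (~K -> H)) -> R = T -> F = F
D <-> ((M nor (~K -> H)) -> R) = F <-> F = T
So Statement 3 is true.

3 of the 3 statements are true (Statement 1, Statement 2, Statement 3).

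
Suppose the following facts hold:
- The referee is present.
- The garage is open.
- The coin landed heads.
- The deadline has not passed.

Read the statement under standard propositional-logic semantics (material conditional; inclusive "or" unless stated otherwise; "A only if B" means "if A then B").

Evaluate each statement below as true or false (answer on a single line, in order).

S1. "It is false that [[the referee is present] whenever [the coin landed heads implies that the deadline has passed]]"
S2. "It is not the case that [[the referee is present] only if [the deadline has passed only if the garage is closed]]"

Let M = "the coin landed heads" (T), N = "the deadline has passed" (F), R = "the referee is present" (T), S = "the garage is closed" (F).

S1: Parsed as ~((M -> N) -> R)

M -> N = T -> F = F
(M -> N) -> R = F -> T = T
~((M -> N) -> R) = ~T = F
Thus S1 is false.

S2: Formalization: ~(R -> (N -> S))

N -> S = F -> F = T
R -> (N -> S) = T -> T = T
~(R -> (N -> S)) = ~T = F
Thus S2 is false.

S1 F, S2 F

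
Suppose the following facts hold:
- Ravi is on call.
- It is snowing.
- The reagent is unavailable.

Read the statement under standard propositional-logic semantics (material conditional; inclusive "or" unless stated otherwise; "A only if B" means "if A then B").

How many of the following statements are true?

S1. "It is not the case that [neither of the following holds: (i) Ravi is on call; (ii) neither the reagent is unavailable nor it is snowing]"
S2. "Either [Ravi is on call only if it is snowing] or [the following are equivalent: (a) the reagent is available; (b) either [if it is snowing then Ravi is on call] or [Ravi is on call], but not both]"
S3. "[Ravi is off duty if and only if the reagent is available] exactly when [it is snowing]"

3

Let S = "Ravi is on call" (True), P = "the reagent is available" (False), H = "it is snowing" (True).

S1: Parsed as not (S nor (not P nor H))

not P = not False = True
not P nor H = True nor True = False
S nor (not P nor H) = True nor False = False
not (S nor (not P nor H)) = not False = True
Thus S1 is true.

S2: Parsed as (S -> H) or (P iff ((H -> S) xor S))

S -> H = True -> True = True
H -> S = True -> True = True
(H -> S) xor S = True xor True = False
P iff ((H -> S) xor S) = False iff False = True
(S -> H) or (P iff ((H -> S) xor S)) = True or True = True
Hence S2 is true.

S3: Parsed as (not S iff P) iff H

not S = not True = False
not S iff P = False iff False = True
(not S iff P) iff H = True iff True = True
Hence S3 is true.

Count: 3.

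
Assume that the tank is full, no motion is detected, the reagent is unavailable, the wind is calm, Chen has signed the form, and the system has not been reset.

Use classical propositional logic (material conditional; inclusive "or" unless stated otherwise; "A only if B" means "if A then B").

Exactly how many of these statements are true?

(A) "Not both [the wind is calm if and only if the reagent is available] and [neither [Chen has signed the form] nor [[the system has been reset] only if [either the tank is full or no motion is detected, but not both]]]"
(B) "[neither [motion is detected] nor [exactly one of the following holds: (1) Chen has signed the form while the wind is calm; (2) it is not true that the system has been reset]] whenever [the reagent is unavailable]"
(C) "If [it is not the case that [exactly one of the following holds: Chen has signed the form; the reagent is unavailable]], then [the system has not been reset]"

Let M = "the wind is strong" (False), K = "the reagent is available" (False), G = "Chen has signed the form" (True), Q = "the system has been reset" (False), V = "the tank is full" (True), D = "motion is detected" (False).

(A): This is (not M iff K) nand (G nor (Q -> (V xor not D))).

not M = not False = True
not M iff K = True iff False = False
not D = not False = True
V xor not D = True xor True = False
Q -> (V xor not D) = False -> False = True
G nor (Q -> (V xor not D)) = True nor True = False
(not M iff K) nand (G nor (Q -> (V xor not D))) = False nand False = True
Thus (A) is true.

(B): This is not K -> (D nor ((G and not M) xor not Q)).

not K = not False = True
not M = not False = True
G and not M = True and True = True
not Q = not False = True
(G and not M) xor not Q = True xor True = False
D nor ((G and not M) xor not Q) = False nor False = True
not K -> (D nor ((G and not M) xor not Q)) = True -> True = True
Hence (B) is true.

(C): In symbols: not (G xor not K) -> not Q

not K = not False = True
G xor not K = True xor True = False
not (G xor not K) = not False = True
not Q = not False = True
not (G xor not K) -> not Q = True -> True = True
So (C) is true.

3 of the 3 statements are true.

3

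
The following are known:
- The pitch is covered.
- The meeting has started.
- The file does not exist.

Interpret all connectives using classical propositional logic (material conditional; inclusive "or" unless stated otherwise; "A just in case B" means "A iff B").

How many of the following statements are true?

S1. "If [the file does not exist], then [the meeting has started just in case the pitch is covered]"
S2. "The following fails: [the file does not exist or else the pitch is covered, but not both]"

Let R = "the file exists" (False), Q = "the meeting has started" (True), P = "the pitch is covered" (True).

S1: In symbols: not R -> (Q iff P)

not R = not False = True
Q iff P = True iff True = True
not R -> (Q iff P) = True -> True = True
So S1 is true.

S2: Formalization: not (not R xor P)

not R = not False = True
not R xor P = True xor True = False
not (not R xor P) = not False = True
Hence S2 is true.

2 of the 2 statements are true.

2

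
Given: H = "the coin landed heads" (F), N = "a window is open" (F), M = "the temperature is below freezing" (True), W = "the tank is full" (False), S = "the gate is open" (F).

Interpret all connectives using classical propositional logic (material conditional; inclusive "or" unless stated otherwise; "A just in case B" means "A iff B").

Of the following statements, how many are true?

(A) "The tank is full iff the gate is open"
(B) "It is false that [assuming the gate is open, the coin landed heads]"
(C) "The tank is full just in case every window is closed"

(A): Parsed as W iff S

W iff S = False iff False = True
So (A) is true.

(B): Parsed as not (S -> H)

S -> H = False -> False = True
not (S -> H) = not True = False
Thus (B) is false.

(C): Formalization: W iff not N

not N = not False = True
W iff not N = False iff True = False
Thus (C) is false.

Count: 1.

1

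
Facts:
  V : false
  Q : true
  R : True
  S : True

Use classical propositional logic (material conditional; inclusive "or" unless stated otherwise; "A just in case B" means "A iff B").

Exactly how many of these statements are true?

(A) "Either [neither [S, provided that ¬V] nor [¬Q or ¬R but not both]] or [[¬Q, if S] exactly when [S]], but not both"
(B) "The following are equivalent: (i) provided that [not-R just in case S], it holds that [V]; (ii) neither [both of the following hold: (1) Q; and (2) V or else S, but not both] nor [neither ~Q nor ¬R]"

(A): This is ((~V -> S) nor (~Q xor ~R)) xor ((S -> ~Q) <-> S).

~V = ~F = T
~V -> S = T -> T = T
~Q = ~T = F
~R = ~T = F
~Q xor ~R = F xor F = F
(~V -> S) nor (~Q xor ~R) = T nor F = F
~Q = ~T = F
S -> ~Q = T -> F = F
(S -> ~Q) <-> S = F <-> T = F
((~V -> S) nor (~Q xor ~R)) xor ((S -> ~Q) <-> S) = F xor F = F
Hence (A) is false.

(B): Parsed as ((~R <-> S) -> V) <-> ((Q & (V xor S)) nor (~Q nor ~R))

~R = ~T = F
~R <-> S = F <-> T = F
(~R <-> S) -> V = F -> F = T
V xor S = F xor T = T
Q & (V xor S) = T & T = T
~Q = ~T = F
~R = ~T = F
~Q nor ~R = F nor F = T
(Q & (V xor S)) nor (~Q nor ~R) = T nor T = F
((~R <-> S) -> V) <-> ((Q & (V xor S)) nor (~Q nor ~R)) = T <-> F = F
Hence (B) is false.

True statements: 0 (none).

0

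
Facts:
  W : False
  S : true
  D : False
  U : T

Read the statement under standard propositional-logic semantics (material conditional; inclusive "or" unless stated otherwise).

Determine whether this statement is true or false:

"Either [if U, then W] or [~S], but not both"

False.

Values: U=T, W=F, S=T.
Parsed as (U → W) ⊕ ¬S

U → W = T → F = F
¬S = ¬T = F
(U → W) ⊕ ¬S = F ⊕ F = F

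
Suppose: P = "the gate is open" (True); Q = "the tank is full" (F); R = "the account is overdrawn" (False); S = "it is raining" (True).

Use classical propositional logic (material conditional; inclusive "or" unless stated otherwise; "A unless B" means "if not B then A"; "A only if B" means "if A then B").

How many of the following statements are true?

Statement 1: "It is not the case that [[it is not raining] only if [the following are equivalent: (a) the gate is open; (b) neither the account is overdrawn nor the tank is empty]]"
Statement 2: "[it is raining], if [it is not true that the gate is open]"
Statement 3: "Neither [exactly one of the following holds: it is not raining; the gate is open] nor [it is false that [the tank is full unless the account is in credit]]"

1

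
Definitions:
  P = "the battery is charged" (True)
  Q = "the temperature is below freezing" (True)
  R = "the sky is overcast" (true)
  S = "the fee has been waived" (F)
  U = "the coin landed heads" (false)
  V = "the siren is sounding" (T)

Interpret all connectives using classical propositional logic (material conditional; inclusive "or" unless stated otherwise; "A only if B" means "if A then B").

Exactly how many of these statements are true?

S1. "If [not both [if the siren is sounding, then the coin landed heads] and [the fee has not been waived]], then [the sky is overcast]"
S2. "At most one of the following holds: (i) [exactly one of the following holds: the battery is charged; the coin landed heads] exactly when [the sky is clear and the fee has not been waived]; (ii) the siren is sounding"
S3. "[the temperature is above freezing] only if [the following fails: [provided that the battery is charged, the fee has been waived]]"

S1: Parsed as ((V -> U) nand not S) -> R

V -> U = True -> False = False
not S = not False = True
(V -> U) nand not S = False nand True = True
((V -> U) nand not S) -> R = True -> True = True
Thus S1 is true.

S2: Parsed as ((P xor U) iff (not R and not S)) nand V

P xor U = True xor False = True
not R = not True = False
not S = not False = True
not R and not S = False and True = False
(P xor U) iff (not R and not S) = True iff False = False
((P xor U) iff (not R and not S)) nand V = False nand True = True
Hence S2 is true.

S3: Parsed as not Q -> not (P -> S)

not Q = not True = False
P -> S = True -> False = False
not (P -> S) = not False = True
not Q -> not (P -> S) = False -> True = True
Thus S3 is true.

True statements: 3.

3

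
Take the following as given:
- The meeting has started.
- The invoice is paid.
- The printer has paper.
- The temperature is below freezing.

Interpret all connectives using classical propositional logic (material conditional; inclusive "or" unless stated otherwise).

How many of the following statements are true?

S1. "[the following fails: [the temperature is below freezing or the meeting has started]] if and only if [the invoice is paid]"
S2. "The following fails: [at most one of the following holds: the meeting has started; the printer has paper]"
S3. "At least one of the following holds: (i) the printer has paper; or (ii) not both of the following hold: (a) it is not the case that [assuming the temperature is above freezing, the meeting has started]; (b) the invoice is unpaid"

Let K = "the temperature is below freezing" (True), G = "the meeting has started" (True), S = "the invoice is paid" (True), Q = "the printer has paper" (True).

S1: Parsed as not (K or G) iff S

K or G = True or True = True
not (K or G) = not True = False
not (K or G) iff S = False iff True = False
Thus S1 is false.

S2: Formalization: not (G nand Q)

G nand Q = True nand True = False
not (G nand Q) = not False = True
Thus S2 is true.

S3: Parsed as Q or (not (not K -> G) nand not S)

not K = not True = False
not K -> G = False -> True = True
not (not K -> G) = not True = False
not S = not True = False
not (not K -> G) nand not S = False nand False = True
Q or (not (not K -> G) nand not S) = True or True = True
So S3 is true.

2 of the 3 statements are true.

2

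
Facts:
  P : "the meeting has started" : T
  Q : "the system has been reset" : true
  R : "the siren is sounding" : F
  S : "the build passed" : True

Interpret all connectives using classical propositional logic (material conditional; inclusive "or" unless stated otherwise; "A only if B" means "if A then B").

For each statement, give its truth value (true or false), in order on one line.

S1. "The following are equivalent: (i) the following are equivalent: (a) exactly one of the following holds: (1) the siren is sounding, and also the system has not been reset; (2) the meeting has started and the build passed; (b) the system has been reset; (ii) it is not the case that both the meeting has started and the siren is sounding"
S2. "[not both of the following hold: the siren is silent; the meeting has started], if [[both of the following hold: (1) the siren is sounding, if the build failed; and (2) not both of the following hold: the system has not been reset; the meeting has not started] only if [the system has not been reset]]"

S1 T / S2 T

S1: Formalization: (((R and not Q) xor (P and S)) iff Q) iff (P nand R)

not Q = not True = False
R and not Q = False and False = False
P and S = True and True = True
(R and not Q) xor (P and S) = False xor True = True
((R and not Q) xor (P and S)) iff Q = True iff True = True
P nand R = True nand False = True
(((R and not Q) xor (P and S)) iff Q) iff (P nand R) = True iff True = True
So S1 is true.

S2: In symbols: (((not S -> R) and (not Q nand not P)) -> not Q) -> (not R nand P)

not S = not True = False
not S -> R = False -> False = True
not Q = not True = False
not P = not True = False
not Q nand not P = False nand False = True
(not S -> R) and (not Q nand not P) = True and True = True
not Q = not True = False
((not S -> R) and (not Q nand not P)) -> not Q = True -> False = False
not R = not False = True
not R nand P = True nand True = False
(((not S -> R) and (not Q nand not P)) -> not Q) -> (not R nand P) = False -> False = True
So S2 is true.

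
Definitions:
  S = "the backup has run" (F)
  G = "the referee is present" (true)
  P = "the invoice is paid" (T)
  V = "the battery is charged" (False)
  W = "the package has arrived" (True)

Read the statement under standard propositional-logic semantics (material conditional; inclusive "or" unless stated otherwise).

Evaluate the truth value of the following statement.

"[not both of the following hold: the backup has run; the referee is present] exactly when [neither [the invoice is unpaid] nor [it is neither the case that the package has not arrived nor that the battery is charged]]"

Values: S=False, G=True, P=True, W=True, V=False.
Formalization: (S nand G) iff (not P nor (not W nor V))

S nand G = False nand True = True
not P = not True = False
not W = not True = False
not W nor V = False nor False = True
not P nor (not W nor V) = False nor True = False
(S nand G) iff (not P nor (not W nor V)) = True iff False = False

False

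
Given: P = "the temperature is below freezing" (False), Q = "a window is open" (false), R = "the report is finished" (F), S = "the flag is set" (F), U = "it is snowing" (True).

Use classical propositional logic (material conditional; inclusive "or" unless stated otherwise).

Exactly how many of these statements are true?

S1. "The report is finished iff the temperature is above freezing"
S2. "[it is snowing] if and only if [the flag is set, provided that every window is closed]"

0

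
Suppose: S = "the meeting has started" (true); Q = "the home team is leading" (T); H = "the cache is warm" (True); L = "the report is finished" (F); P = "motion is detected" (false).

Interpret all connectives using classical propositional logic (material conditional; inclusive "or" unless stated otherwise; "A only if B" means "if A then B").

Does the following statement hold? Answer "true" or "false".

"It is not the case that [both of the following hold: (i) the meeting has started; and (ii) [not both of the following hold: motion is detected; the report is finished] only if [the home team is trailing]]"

The statement is true.

Parsed as ¬(S ∧ ((P ↑ L) → ¬Q))

P ↑ L = F ↑ F = T
¬Q = ¬T = F
(P ↑ L) → ¬Q = T → F = F
S ∧ ((P ↑ L) → ¬Q) = T ∧ F = F
¬(S ∧ ((P ↑ L) → ¬Q)) = ¬F = T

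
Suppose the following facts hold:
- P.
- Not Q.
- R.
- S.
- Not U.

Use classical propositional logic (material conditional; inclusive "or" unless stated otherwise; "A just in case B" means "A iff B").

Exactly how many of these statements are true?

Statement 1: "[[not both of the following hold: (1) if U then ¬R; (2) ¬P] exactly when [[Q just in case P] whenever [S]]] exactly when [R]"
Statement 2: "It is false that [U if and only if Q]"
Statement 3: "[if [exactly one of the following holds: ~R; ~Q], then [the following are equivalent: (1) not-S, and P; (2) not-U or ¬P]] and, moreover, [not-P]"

Statement 1: This is (((U -> not R) nand not P) iff (S -> (Q iff P))) iff R.

not R = not True = False
U -> not R = False -> False = True
not P = not True = False
(U -> not R) nand not P = True nand False = True
Q iff P = False iff True = False
S -> (Q iff P) = True -> False = False
((U -> not R) nand not P) iff (S -> (Q iff P)) = True iff False = False
(((U -> not R) nand not P) iff (S -> (Q iff P))) iff R = False iff True = False
Hence Statement 1 is false.

Statement 2: Parsed as not (U iff Q)

U iff Q = False iff False = True
not (U iff Q) = not True = False
So Statement 2 is false.

Statement 3: Parsed as ((not R xor not Q) -> ((not S and P) iff (not U or not P))) and not P

not R = not True = False
not Q = not False = True
not R xor not Q = False xor True = True
not S = not True = False
not S and P = False and True = False
not U = not False = True
not P = not True = False
not U or not P = True or False = True
(not S and P) iff (not U or not P) = False iff True = False
(not R xor not Q) -> ((not S and P) iff (not U or not P)) = True -> False = False
not P = not True = False
((not R xor not Q) -> ((not S and P) iff (not U or not P))) and not P = False and False = False
Thus Statement 3 is false.

0 of the 3 statements are true (none).

0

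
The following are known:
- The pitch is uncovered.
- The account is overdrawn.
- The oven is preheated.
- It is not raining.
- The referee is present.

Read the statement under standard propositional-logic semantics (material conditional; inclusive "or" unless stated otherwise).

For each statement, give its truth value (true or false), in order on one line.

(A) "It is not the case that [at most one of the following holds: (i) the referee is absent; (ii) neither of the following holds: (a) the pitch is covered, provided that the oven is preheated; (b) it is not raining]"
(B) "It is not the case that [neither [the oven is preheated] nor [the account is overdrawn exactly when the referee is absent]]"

Let R = "the referee is present" (T), P = "the oven is preheated" (T), S = "the pitch is covered" (F), H = "it is raining" (F), L = "the account is overdrawn" (T).

(A): This is ~(~R nand ((P -> S) nor ~H)).

~R = ~T = F
P -> S = T -> F = F
~H = ~F = T
(P -> S) nor ~H = F nor T = F
~R nand ((P -> S) nor ~H) = F nand F = T
~(~R nand ((P -> S) nor ~H)) = ~T = F
So (A) is false.

(B): Parsed as ~(P nor (L <-> ~R))

~R = ~T = F
L <-> ~R = T <-> F = F
P nor (L <-> ~R) = T nor F = F
~(P nor (L <-> ~R)) = ~F = T
Thus (B) is true.

(A) F, (B) T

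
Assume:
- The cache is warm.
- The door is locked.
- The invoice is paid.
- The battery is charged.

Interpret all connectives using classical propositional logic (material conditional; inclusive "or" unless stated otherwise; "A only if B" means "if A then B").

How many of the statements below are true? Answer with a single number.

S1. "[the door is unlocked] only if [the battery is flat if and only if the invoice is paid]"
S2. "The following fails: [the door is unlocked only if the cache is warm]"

1

Let S = "the door is locked" (True), V = "the battery is charged" (True), K = "the invoice is paid" (True), G = "the cache is warm" (True).

S1: In symbols: not S -> (not V iff K)

not S = not True = False
not V = not True = False
not V iff K = False iff True = False
not S -> (not V iff K) = False -> False = True
So S1 is true.

S2: Formalization: not (not S -> G)

not S = not True = False
not S -> G = False -> True = True
not (not S -> G) = not True = False
Hence S2 is false.

1 of the 2 statements is true (S1).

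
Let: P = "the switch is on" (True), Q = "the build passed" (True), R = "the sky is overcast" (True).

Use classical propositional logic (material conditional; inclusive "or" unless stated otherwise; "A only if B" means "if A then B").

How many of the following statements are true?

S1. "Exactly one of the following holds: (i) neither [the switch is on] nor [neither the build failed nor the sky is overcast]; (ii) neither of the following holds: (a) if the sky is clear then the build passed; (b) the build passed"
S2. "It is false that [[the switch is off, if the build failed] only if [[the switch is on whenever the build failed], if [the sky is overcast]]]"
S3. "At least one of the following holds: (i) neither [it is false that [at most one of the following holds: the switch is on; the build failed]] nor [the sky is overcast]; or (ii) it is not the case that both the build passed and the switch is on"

0

S1: Formalization: (P ↓ (¬Q ↓ R)) ⊕ ((¬R → Q) ↓ Q)

¬Q = ¬T = F
¬Q ↓ R = F ↓ T = F
P ↓ (¬Q ↓ R) = T ↓ F = F
¬R = ¬T = F
¬R → Q = F → T = T
(¬R → Q) ↓ Q = T ↓ T = F
(P ↓ (¬Q ↓ R)) ⊕ ((¬R → Q) ↓ Q) = F ⊕ F = F
So S1 is false.

S2: Formalization: ¬((¬Q → ¬P) → (R → (¬Q → P)))

¬Q = ¬T = F
¬P = ¬T = F
¬Q → ¬P = F → F = T
¬Q = ¬T = F
¬Q → P = F → T = T
R → (¬Q → P) = T → T = T
(¬Q → ¬P) → (R → (¬Q → P)) = T → T = T
¬((¬Q → ¬P) → (R → (¬Q → P))) = ¬T = F
So S2 is false.

S3: This is (¬(P ↑ ¬Q) ↓ R) ∨ (Q ↑ P).

¬Q = ¬T = F
P ↑ ¬Q = T ↑ F = T
¬(P ↑ ¬Q) = ¬T = F
¬(P ↑ ¬Q) ↓ R = F ↓ T = F
Q ↑ P = T ↑ T = F
(¬(P ↑ ¬Q) ↓ R) ∨ (Q ↑ P) = F ∨ F = F
Thus S3 is false.

True statements: 0 (none).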